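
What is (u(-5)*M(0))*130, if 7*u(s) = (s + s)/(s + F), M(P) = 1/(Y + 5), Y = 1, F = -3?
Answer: 325/84 ≈ 3.8690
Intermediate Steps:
M(P) = ⅙ (M(P) = 1/(1 + 5) = 1/6 = ⅙)
u(s) = 2*s/(7*(-3 + s)) (u(s) = ((s + s)/(s - 3))/7 = ((2*s)/(-3 + s))/7 = (2*s/(-3 + s))/7 = 2*s/(7*(-3 + s)))
(u(-5)*M(0))*130 = (((2/7)*(-5)/(-3 - 5))*(⅙))*130 = (((2/7)*(-5)/(-8))*(⅙))*130 = (((2/7)*(-5)*(-⅛))*(⅙))*130 = ((5/28)*(⅙))*130 = (5/168)*130 = 325/84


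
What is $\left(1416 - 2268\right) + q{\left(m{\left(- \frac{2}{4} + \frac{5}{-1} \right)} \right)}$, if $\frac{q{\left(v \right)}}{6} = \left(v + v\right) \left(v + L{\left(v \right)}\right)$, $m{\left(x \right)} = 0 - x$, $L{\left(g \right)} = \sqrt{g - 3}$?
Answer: $-489 + 33 \sqrt{10} \approx -384.65$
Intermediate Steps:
$L{\left(g \right)} = \sqrt{-3 + g}$
$m{\left(x \right)} = - x$
$q{\left(v \right)} = 12 v \left(v + \sqrt{-3 + v}\right)$ ($q{\left(v \right)} = 6 \left(v + v\right) \left(v + \sqrt{-3 + v}\right) = 6 \cdot 2 v \left(v + \sqrt{-3 + v}\right) = 12 v \left(v + \sqrt{-3 + v}\right)$)
$\left(1416 - 2268\right) + q{\left(m{\left(- \frac{2}{4} + \frac{5}{-1} \right)} \right)} = \left(1416 - 2268\right) + 12 \left(- (- \frac{2}{4} + \frac{5}{-1})\right) \left(- (- \frac{2}{4} + \frac{5}{-1}) + \sqrt{-3 - \left(- \frac{2}{4} + \frac{5}{-1}\right)}\right) = -852 + 12 \left(- (\left(-2\right) \frac{1}{4} + 5 \left(-1\right))\right) \left(- (\left(-2\right) \frac{1}{4} + 5 \left(-1\right)) + \sqrt{-3 - \left(\left(-2\right) \frac{1}{4} + 5 \left(-1\right)\right)}\right) = -852 + 12 \left(- (- \frac{1}{2} - 5)\right) \left(- (- \frac{1}{2} - 5) + \sqrt{-3 - \left(- \frac{1}{2} - 5\right)}\right) = -852 + 12 \left(\left(-1\right) \left(- \frac{11}{2}\right)\right) \left(\left(-1\right) \left(- \frac{11}{2}\right) + \sqrt{-3 - - \frac{11}{2}}\right) = -852 + 12 \cdot \frac{11}{2} \left(\frac{11}{2} + \sqrt{-3 + \frac{11}{2}}\right) = -852 + 12 \cdot \frac{11}{2} \left(\frac{11}{2} + \sqrt{\frac{5}{2}}\right) = -852 + 12 \cdot \frac{11}{2} \left(\frac{11}{2} + \frac{\sqrt{10}}{2}\right) = -852 + \left(363 + 33 \sqrt{10}\right) = -489 + 33 \sqrt{10}$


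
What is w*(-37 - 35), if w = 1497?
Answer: -107784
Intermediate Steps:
w*(-37 - 35) = 1497*(-37 - 35) = 1497*(-72) = -107784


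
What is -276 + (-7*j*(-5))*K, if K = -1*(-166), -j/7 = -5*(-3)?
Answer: -610326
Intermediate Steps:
j = -105 (j = -(-35)*(-3) = -7*15 = -105)
K = 166
-276 + (-7*j*(-5))*K = -276 + (-7*(-105)*(-5))*166 = -276 + (735*(-5))*166 = -276 - 3675*166 = -276 - 610050 = -610326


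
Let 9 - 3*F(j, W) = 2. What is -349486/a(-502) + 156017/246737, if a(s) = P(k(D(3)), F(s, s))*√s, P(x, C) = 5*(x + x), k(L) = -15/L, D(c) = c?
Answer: 156017/246737 - 174743*I*√502/12550 ≈ 0.63232 - 311.97*I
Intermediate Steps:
k(L) = -15/L
F(j, W) = 7/3 (F(j, W) = 3 - ⅓*2 = 3 - ⅔ = 7/3)
P(x, C) = 10*x (P(x, C) = 5*(2*x) = 10*x)
a(s) = -50*√s (a(s) = (10*(-15/3))*√s = (10*(-15*⅓))*√s = (10*(-5))*√s = -50*√s)
-349486/a(-502) + 156017/246737 = -349486*I*√502/25100 + 156017/246737 = -174743*I*√502/12550 + 156017/246737 = 156017/246737 - 174743*I*√502/12550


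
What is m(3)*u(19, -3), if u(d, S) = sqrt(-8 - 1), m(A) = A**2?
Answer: 27*I ≈ 27.0*I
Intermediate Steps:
u(d, S) = 3*I (u(d, S) = sqrt(-9) = 3*I)
m(3)*u(19, -3) = 3**2*(3*I) = 9*(3*I) = 27*I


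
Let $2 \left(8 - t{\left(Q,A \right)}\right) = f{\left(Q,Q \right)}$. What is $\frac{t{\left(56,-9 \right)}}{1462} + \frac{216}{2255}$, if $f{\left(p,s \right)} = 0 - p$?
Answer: $\frac{198486}{1648405} \approx 0.12041$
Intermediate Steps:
$f{\left(p,s \right)} = - p$
$t{\left(Q,A \right)} = 8 + \frac{Q}{2}$ ($t{\left(Q,A \right)} = 8 - \frac{\left(-1\right) Q}{2} = 8 + \frac{Q}{2}$)
$\frac{t{\left(56,-9 \right)}}{1462} + \frac{216}{2255} = \frac{8 + \frac{1}{2} \cdot 56}{1462} + \frac{216}{2255} = \left(8 + 28\right) \frac{1}{1462} + 216 \cdot \frac{1}{2255} = 36 \cdot \frac{1}{1462} + \frac{216}{2255} = \frac{18}{731} + \frac{216}{2255} = \frac{198486}{1648405}$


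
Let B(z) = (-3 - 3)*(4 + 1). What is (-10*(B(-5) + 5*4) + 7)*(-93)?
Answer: -9951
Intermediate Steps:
B(z) = -30 (B(z) = -6*5 = -30)
(-10*(B(-5) + 5*4) + 7)*(-93) = (-10*(-30 + 5*4) + 7)*(-93) = (-10*(-30 + 20) + 7)*(-93) = (-10*(-10) + 7)*(-93) = (100 + 7)*(-93) = 107*(-93) = -9951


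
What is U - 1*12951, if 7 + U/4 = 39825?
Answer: 146321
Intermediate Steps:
U = 159272 (U = -28 + 4*39825 = -28 + 159300 = 159272)
U - 1*12951 = 159272 - 1*12951 = 159272 - 12951 = 146321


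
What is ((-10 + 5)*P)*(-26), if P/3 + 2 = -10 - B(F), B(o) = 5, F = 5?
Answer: -6630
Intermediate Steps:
P = -51 (P = -6 + 3*(-10 - 1*5) = -6 + 3*(-10 - 5) = -6 + 3*(-15) = -6 - 45 = -51)
((-10 + 5)*P)*(-26) = ((-10 + 5)*(-51))*(-26) = -5*(-51)*(-26) = 255*(-26) = -6630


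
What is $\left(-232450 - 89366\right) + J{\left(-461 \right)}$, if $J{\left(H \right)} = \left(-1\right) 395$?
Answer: $-322211$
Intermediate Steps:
$J{\left(H \right)} = -395$
$\left(-232450 - 89366\right) + J{\left(-461 \right)} = \left(-232450 - 89366\right) - 395 = -321816 - 395 = -322211$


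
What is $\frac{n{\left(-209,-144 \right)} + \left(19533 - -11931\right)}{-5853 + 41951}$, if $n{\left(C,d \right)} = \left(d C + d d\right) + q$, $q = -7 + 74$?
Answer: $\frac{82363}{36098} \approx 2.2817$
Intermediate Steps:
$q = 67$
$n{\left(C,d \right)} = 67 + d^{2} + C d$ ($n{\left(C,d \right)} = \left(d C + d d\right) + 67 = \left(C d + d^{2}\right) + 67 = \left(d^{2} + C d\right) + 67 = 67 + d^{2} + C d$)
$\frac{n{\left(-209,-144 \right)} + \left(19533 - -11931\right)}{-5853 + 41951} = \frac{\left(67 + \left(-144\right)^{2} - -30096\right) + \left(19533 - -11931\right)}{-5853 + 41951} = \frac{\left(67 + 20736 + 30096\right) + \left(19533 + 11931\right)}{36098} = \left(50899 + 31464\right) \frac{1}{36098} = 82363 \cdot \frac{1}{36098} = \frac{82363}{36098}$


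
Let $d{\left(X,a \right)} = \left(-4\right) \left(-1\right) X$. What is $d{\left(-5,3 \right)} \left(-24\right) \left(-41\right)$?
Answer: $-19680$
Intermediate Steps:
$d{\left(X,a \right)} = 4 X$
$d{\left(-5,3 \right)} \left(-24\right) \left(-41\right) = 4 \left(-5\right) \left(-24\right) \left(-41\right) = \left(-20\right) \left(-24\right) \left(-41\right) = 480 \left(-41\right) = -19680$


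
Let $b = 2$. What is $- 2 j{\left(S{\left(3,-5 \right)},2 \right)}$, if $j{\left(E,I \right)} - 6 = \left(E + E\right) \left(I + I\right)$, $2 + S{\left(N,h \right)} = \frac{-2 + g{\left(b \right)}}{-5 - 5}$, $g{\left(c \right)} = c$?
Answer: $20$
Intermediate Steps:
$S{\left(N,h \right)} = -2$ ($S{\left(N,h \right)} = -2 + \frac{-2 + 2}{-5 - 5} = -2 + \frac{0}{-10} = -2 + 0 \left(- \frac{1}{10}\right) = -2 + 0 = -2$)
$j{\left(E,I \right)} = 6 + 4 E I$ ($j{\left(E,I \right)} = 6 + \left(E + E\right) \left(I + I\right) = 6 + 2 E 2 I = 6 + 4 E I$)
$- 2 j{\left(S{\left(3,-5 \right)},2 \right)} = - 2 \left(6 + 4 \left(-2\right) 2\right) = - 2 \left(6 - 16\right) = \left(-2\right) \left(-10\right) = 20$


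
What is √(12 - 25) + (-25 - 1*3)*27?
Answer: -756 + I*√13 ≈ -756.0 + 3.6056*I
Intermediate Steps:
√(12 - 25) + (-25 - 1*3)*27 = √(-13) + (-25 - 3)*27 = I*√13 - 28*27 = I*√13 - 756 = -756 + I*√13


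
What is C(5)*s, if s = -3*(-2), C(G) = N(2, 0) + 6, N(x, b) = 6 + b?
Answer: 72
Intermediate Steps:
C(G) = 12 (C(G) = (6 + 0) + 6 = 6 + 6 = 12)
s = 6
C(5)*s = 12*6 = 72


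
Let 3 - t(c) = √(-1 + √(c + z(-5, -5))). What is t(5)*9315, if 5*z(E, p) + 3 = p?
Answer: 27945 - 1863*√(-25 + 5*√85) ≈ 19388.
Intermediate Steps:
z(E, p) = -⅗ + p/5
t(c) = 3 - √(-1 + √(-8/5 + c)) (t(c) = 3 - √(-1 + √(c + (-⅗ + (⅕)*(-5)))) = 3 - √(-1 + √(c + (-⅗ - 1))) = 3 - √(-1 + √(c - 8/5)) = 3 - √(-1 + √(-8/5 + c)))
t(5)*9315 = (3 - √(-25 + 5*√5*√(-8 + 5*5))/5)*9315 = (3 - √(-25 + 5*√5*√(-8 + 25))/5)*9315 = (3 - √(-25 + 5*√5*√17)/5)*9315 = (3 - √(-25 + 5*√85)/5)*9315 = 27945 - 1863*√(-25 + 5*√85)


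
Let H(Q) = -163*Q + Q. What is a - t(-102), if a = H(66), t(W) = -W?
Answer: -10794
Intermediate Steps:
H(Q) = -162*Q
a = -10692 (a = -162*66 = -10692)
a - t(-102) = -10692 - (-1)*(-102) = -10692 - 1*102 = -10692 - 102 = -10794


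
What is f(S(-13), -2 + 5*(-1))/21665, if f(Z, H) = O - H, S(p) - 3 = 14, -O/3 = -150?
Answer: 457/21665 ≈ 0.021094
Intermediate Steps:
O = 450 (O = -3*(-150) = 450)
S(p) = 17 (S(p) = 3 + 14 = 17)
f(Z, H) = 450 - H
f(S(-13), -2 + 5*(-1))/21665 = (450 - (-2 + 5*(-1)))/21665 = (450 - (-2 - 5))*(1/21665) = (450 - 1*(-7))*(1/21665) = (450 + 7)*(1/21665) = 457*(1/21665) = 457/21665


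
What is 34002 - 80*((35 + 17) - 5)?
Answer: 30242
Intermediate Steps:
34002 - 80*((35 + 17) - 5) = 34002 - 80*(52 - 5) = 34002 - 80*47 = 34002 - 3760 = 30242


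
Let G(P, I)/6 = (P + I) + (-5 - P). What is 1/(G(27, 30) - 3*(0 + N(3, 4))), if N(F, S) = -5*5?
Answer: 1/225 ≈ 0.0044444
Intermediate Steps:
N(F, S) = -25
G(P, I) = -30 + 6*I (G(P, I) = 6*((P + I) + (-5 - P)) = 6*((I + P) + (-5 - P)) = 6*(-5 + I) = -30 + 6*I)
1/(G(27, 30) - 3*(0 + N(3, 4))) = 1/((-30 + 6*30) - 3*(0 - 25)) = 1/((-30 + 180) - 3*(-25)) = 1/(150 + 75) = 1/225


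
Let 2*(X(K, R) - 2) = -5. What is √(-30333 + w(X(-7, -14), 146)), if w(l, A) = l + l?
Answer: I*√30334 ≈ 174.17*I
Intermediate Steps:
X(K, R) = -½ (X(K, R) = 2 + (½)*(-5) = 2 - 5/2 = -½)
w(l, A) = 2*l
√(-30333 + w(X(-7, -14), 146)) = √(-30333 + 2*(-½)) = √(-30333 - 1) = √(-30334) = I*√30334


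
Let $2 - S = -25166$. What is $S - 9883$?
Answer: $15285$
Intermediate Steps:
$S = 25168$ ($S = 2 - -25166 = 2 + 25166 = 25168$)
$S - 9883 = 25168 - 9883 = 15285$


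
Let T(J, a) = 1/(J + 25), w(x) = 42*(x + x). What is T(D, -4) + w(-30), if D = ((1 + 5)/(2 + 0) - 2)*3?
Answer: -70559/28 ≈ -2520.0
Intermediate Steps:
w(x) = 84*x (w(x) = 42*(2*x) = 84*x)
D = 3 (D = (6/2 - 2)*3 = (6*(½) - 2)*3 = (3 - 2)*3 = 1*3 = 3)
T(J, a) = 1/(25 + J)
T(D, -4) + w(-30) = 1/(25 + 3) + 84*(-30) = 1/28 - 2520 = -70559/28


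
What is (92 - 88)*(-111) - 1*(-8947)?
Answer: 8503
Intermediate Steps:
(92 - 88)*(-111) - 1*(-8947) = 4*(-111) + 8947 = -444 + 8947 = 8503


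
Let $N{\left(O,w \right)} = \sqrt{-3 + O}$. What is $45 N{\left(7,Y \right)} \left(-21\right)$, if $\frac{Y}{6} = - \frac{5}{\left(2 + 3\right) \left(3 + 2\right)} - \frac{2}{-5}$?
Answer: $-1890$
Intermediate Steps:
$Y = \frac{6}{5}$ ($Y = 6 \left(- \frac{5}{\left(2 + 3\right) \left(3 + 2\right)} - \frac{2}{-5}\right) = 6 \left(- \frac{5}{5 \cdot 5} - - \frac{2}{5}\right) = 6 \left(- \frac{5}{25} + \frac{2}{5}\right) = 6 \left(\left(-5\right) \frac{1}{25} + \frac{2}{5}\right) = 6 \left(- \frac{1}{5} + \frac{2}{5}\right) = 6 \cdot \frac{1}{5} = \frac{6}{5} \approx 1.2$)
$45 N{\left(7,Y \right)} \left(-21\right) = 45 \sqrt{-3 + 7} \left(-21\right) = 45 \sqrt{4} \left(-21\right) = 45 \cdot 2 \left(-21\right) = 90 \left(-21\right) = -1890$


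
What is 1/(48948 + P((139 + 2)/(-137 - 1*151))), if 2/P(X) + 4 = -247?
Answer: 251/12285946 ≈ 2.0430e-5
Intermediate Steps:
P(X) = -2/251 (P(X) = 2/(-4 - 247) = 2/(-251) = 2*(-1/251) = -2/251)
1/(48948 + P((139 + 2)/(-137 - 1*151))) = 1/(48948 - 2/251) = 1/(12285946/251) = 251/12285946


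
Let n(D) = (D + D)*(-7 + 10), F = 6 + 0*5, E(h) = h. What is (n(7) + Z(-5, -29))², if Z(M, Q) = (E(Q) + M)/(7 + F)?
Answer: 262144/169 ≈ 1551.1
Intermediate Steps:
F = 6 (F = 6 + 0 = 6)
n(D) = 6*D (n(D) = (2*D)*3 = 6*D)
Z(M, Q) = M/13 + Q/13 (Z(M, Q) = (Q + M)/(7 + 6) = (M + Q)/13 = (M + Q)*(1/13) = M/13 + Q/13)
(n(7) + Z(-5, -29))² = (6*7 + ((1/13)*(-5) + (1/13)*(-29)))² = (42 + (-5/13 - 29/13))² = (42 - 34/13)² = (512/13)² = 262144/169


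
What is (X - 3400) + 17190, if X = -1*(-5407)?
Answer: 19197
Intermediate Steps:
X = 5407
(X - 3400) + 17190 = (5407 - 3400) + 17190 = 2007 + 17190 = 19197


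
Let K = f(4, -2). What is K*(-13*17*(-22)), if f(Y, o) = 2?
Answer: 9724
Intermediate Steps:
K = 2
K*(-13*17*(-22)) = 2*(-13*17*(-22)) = 2*(-221*(-22)) = 2*4862 = 9724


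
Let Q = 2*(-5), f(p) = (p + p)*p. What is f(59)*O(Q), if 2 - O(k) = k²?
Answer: -682276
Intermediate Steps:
f(p) = 2*p² (f(p) = (2*p)*p = 2*p²)
Q = -10
O(k) = 2 - k²
f(59)*O(Q) = (2*59²)*(2 - 1*(-10)²) = (2*3481)*(2 - 1*100) = 6962*(2 - 100) = 6962*(-98) = -682276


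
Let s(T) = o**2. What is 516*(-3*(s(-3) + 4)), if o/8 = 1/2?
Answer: -30960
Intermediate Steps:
o = 4 (o = 8/2 = 8*(1/2) = 4)
s(T) = 16 (s(T) = 4**2 = 16)
516*(-3*(s(-3) + 4)) = 516*(-3*(16 + 4)) = 516*(-3*20) = 516*(-60) = -30960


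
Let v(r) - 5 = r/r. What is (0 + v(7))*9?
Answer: 54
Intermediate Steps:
v(r) = 6 (v(r) = 5 + r/r = 5 + 1 = 6)
(0 + v(7))*9 = (0 + 6)*9 = 6*9 = 54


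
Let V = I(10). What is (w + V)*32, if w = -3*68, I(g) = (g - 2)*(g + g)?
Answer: -1408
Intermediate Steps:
I(g) = 2*g*(-2 + g) (I(g) = (-2 + g)*(2*g) = 2*g*(-2 + g))
V = 160 (V = 2*10*(-2 + 10) = 2*10*8 = 160)
w = -204
(w + V)*32 = (-204 + 160)*32 = -44*32 = -1408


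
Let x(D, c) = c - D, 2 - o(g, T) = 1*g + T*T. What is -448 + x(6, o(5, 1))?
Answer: -458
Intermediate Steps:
o(g, T) = 2 - g - T² (o(g, T) = 2 - (1*g + T*T) = 2 - (g + T²) = 2 + (-g - T²) = 2 - g - T²)
-448 + x(6, o(5, 1)) = -448 + ((2 - 1*5 - 1*1²) - 1*6) = -448 + ((2 - 5 - 1*1) - 6) = -448 + ((2 - 5 - 1) - 6) = -448 + (-4 - 6) = -448 - 10 = -458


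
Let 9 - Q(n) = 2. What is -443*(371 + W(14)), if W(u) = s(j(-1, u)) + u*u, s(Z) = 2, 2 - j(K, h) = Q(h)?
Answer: -252067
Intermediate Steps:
Q(n) = 7 (Q(n) = 9 - 1*2 = 9 - 2 = 7)
j(K, h) = -5 (j(K, h) = 2 - 1*7 = 2 - 7 = -5)
W(u) = 2 + u**2 (W(u) = 2 + u*u = 2 + u**2)
-443*(371 + W(14)) = -443*(371 + (2 + 14**2)) = -443*(371 + (2 + 196)) = -443*(371 + 198) = -443*569 = -252067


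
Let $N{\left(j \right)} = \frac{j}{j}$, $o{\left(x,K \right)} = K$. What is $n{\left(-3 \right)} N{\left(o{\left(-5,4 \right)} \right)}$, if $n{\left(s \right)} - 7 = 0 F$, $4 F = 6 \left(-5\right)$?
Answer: $7$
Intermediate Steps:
$F = - \frac{15}{2}$ ($F = \frac{6 \left(-5\right)}{4} = \frac{1}{4} \left(-30\right) = - \frac{15}{2} \approx -7.5$)
$n{\left(s \right)} = 7$ ($n{\left(s \right)} = 7 + 0 \left(- \frac{15}{2}\right) = 7 + 0 = 7$)
$N{\left(j \right)} = 1$
$n{\left(-3 \right)} N{\left(o{\left(-5,4 \right)} \right)} = 7 \cdot 1 = 7$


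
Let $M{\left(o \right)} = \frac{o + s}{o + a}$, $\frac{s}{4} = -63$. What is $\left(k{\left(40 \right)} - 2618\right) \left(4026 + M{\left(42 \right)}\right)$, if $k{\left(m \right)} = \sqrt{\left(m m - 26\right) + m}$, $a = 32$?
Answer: $- \frac{389707626}{37} + \frac{148857 \sqrt{1614}}{37} \approx -1.0371 \cdot 10^{7}$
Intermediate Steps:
$s = -252$ ($s = 4 \left(-63\right) = -252$)
$M{\left(o \right)} = \frac{-252 + o}{32 + o}$ ($M{\left(o \right)} = \frac{o - 252}{o + 32} = \frac{-252 + o}{32 + o}$)
$k{\left(m \right)} = \sqrt{-26 + m + m^{2}}$ ($k{\left(m \right)} = \sqrt{\left(m^{2} - 26\right) + m} = \sqrt{\left(-26 + m^{2}\right) + m} = \sqrt{-26 + m + m^{2}}$)
$\left(k{\left(40 \right)} - 2618\right) \left(4026 + M{\left(42 \right)}\right) = \left(\sqrt{-26 + 40 + 40^{2}} - 2618\right) \left(4026 + \frac{-252 + 42}{32 + 42}\right) = \left(\sqrt{-26 + 40 + 1600} - 2618\right) \left(4026 + \frac{1}{74} \left(-210\right)\right) = \left(\sqrt{1614} - 2618\right) \left(4026 + \frac{1}{74} \left(-210\right)\right) = \left(-2618 + \sqrt{1614}\right) \left(4026 - \frac{105}{37}\right) = \left(-2618 + \sqrt{1614}\right) \frac{148857}{37} = - \frac{389707626}{37} + \frac{148857 \sqrt{1614}}{37}$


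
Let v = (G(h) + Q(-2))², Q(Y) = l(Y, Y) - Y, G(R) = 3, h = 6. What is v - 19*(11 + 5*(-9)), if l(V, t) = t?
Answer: 655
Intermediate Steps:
Q(Y) = 0 (Q(Y) = Y - Y = 0)
v = 9 (v = (3 + 0)² = 3² = 9)
v - 19*(11 + 5*(-9)) = 9 - 19*(11 + 5*(-9)) = 9 - 19*(11 - 45) = 9 - 19*(-34) = 9 + 646 = 655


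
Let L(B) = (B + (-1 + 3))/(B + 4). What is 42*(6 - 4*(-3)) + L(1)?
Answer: 3783/5 ≈ 756.60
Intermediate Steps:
L(B) = (2 + B)/(4 + B) (L(B) = (B + 2)/(4 + B) = (2 + B)/(4 + B))
42*(6 - 4*(-3)) + L(1) = 42*(6 - 4*(-3)) + (2 + 1)/(4 + 1) = 42*(6 + 12) + 3/5 = 42*18 + (⅕)*3 = 756 + ⅗ = 3783/5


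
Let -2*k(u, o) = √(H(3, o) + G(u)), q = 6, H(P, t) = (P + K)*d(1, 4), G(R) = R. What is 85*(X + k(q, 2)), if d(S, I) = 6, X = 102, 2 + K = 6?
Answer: 8670 - 170*√3 ≈ 8375.5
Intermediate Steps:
K = 4 (K = -2 + 6 = 4)
H(P, t) = 24 + 6*P (H(P, t) = (P + 4)*6 = (4 + P)*6 = 24 + 6*P)
k(u, o) = -√(42 + u)/2 (k(u, o) = -√((24 + 6*3) + u)/2 = -√((24 + 18) + u)/2 = -√(42 + u)/2)
85*(X + k(q, 2)) = 85*(102 - √(42 + 6)/2) = 85*(102 - 2*√3) = 8670 - 170*√3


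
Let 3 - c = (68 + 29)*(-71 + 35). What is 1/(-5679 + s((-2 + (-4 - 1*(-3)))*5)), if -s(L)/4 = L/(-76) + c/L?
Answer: -19/90208 ≈ -0.00021062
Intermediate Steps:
c = 3495 (c = 3 - (68 + 29)*(-71 + 35) = 3 - 97*(-36) = 3 - 1*(-3492) = 3 + 3492 = 3495)
s(L) = -13980/L + L/19 (s(L) = -4*(L/(-76) + 3495/L) = -4*(L*(-1/76) + 3495/L) = -4*(-L/76 + 3495/L) = -4*(3495/L - L/76) = -13980/L + L/19)
1/(-5679 + s((-2 + (-4 - 1*(-3)))*5)) = 1/(-5679 + (-13980*1/(5*(-2 + (-4 - 1*(-3)))) + ((-2 + (-4 - 1*(-3)))*5)/19)) = 1/(-5679 + (-13980*1/(5*(-2 + (-4 + 3))) + ((-2 + (-4 + 3))*5)/19)) = 1/(-5679 + (-13980*1/(5*(-2 - 1)) + ((-2 - 1)*5)/19)) = 1/(-5679 + (-13980/((-3*5)) + (-3*5)/19)) = 1/(-5679 + (-13980/(-15) + (1/19)*(-15))) = 1/(-5679 + (-13980*(-1/15) - 15/19)) = 1/(-5679 + (932 - 15/19)) = 1/(-5679 + 17693/19) = 1/(-90208/19) = -19/90208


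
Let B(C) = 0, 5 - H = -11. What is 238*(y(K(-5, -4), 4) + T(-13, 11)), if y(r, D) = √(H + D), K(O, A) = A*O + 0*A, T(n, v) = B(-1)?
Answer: 476*√5 ≈ 1064.4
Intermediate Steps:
H = 16 (H = 5 - 1*(-11) = 5 + 11 = 16)
T(n, v) = 0
K(O, A) = A*O (K(O, A) = A*O + 0 = A*O)
y(r, D) = √(16 + D)
238*(y(K(-5, -4), 4) + T(-13, 11)) = 238*(√(16 + 4) + 0) = 238*(√20 + 0) = 238*(2*√5 + 0) = 238*(2*√5) = 476*√5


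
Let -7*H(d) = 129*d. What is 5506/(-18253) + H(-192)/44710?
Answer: -635561258/2856320705 ≈ -0.22251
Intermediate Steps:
H(d) = -129*d/7
5506/(-18253) + H(-192)/44710 = 5506/(-18253) - 129/7*(-192)/44710 = 5506*(-1/18253) + (24768/7)*(1/44710) = -5506/18253 + 12384/156485 = -635561258/2856320705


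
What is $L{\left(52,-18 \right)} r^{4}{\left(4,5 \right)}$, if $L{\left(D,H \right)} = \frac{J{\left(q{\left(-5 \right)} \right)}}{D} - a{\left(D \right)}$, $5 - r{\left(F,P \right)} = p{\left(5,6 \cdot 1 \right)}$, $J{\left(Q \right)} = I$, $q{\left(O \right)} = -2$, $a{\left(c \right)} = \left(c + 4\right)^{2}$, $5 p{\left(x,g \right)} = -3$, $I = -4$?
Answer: $- \frac{25058910464}{8125} \approx -3.0842 \cdot 10^{6}$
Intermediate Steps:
$p{\left(x,g \right)} = - \frac{3}{5}$ ($p{\left(x,g \right)} = \frac{1}{5} \left(-3\right) = - \frac{3}{5}$)
$a{\left(c \right)} = \left(4 + c\right)^{2}$
$J{\left(Q \right)} = -4$
$r{\left(F,P \right)} = \frac{28}{5}$ ($r{\left(F,P \right)} = 5 - - \frac{3}{5} = 5 + \frac{3}{5} = \frac{28}{5}$)
$L{\left(D,H \right)} = - \left(4 + D\right)^{2} - \frac{4}{D}$ ($L{\left(D,H \right)} = - \frac{4}{D} - \left(4 + D\right)^{2} = - \left(4 + D\right)^{2} - \frac{4}{D}$)
$L{\left(52,-18 \right)} r^{4}{\left(4,5 \right)} = \left(- \left(4 + 52\right)^{2} - \frac{4}{52}\right) \left(\frac{28}{5}\right)^{4} = \left(- 56^{2} - \frac{1}{13}\right) \frac{614656}{625} = \left(\left(-1\right) 3136 - \frac{1}{13}\right) \frac{614656}{625} = \left(-3136 - \frac{1}{13}\right) \frac{614656}{625} = \left(- \frac{40769}{13}\right) \frac{614656}{625} = - \frac{25058910464}{8125}$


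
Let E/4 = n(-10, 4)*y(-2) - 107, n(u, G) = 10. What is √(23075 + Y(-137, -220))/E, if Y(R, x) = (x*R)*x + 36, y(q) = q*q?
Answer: -11*I*√54609/268 ≈ -9.5916*I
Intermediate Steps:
y(q) = q²
Y(R, x) = 36 + R*x² (Y(R, x) = (R*x)*x + 36 = R*x² + 36 = 36 + R*x²)
E = -268 (E = 4*(10*(-2)² - 107) = 4*(10*4 - 107) = 4*(40 - 107) = 4*(-67) = -268)
√(23075 + Y(-137, -220))/E = √(23075 + (36 - 137*(-220)²))/(-268) = √(23075 + (36 - 137*48400))*(-1/268) = √(23075 + (36 - 6630800))*(-1/268) = √(23075 - 6630764)*(-1/268) = √(-6607689)*(-1/268) = (11*I*√54609)*(-1/268) = -11*I*√54609/268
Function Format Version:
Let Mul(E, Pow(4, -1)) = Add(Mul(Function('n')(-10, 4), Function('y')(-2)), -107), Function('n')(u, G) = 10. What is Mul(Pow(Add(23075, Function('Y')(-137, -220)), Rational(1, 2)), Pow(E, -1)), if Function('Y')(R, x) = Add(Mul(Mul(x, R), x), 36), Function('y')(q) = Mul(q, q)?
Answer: Mul(Rational(-11, 268), I, Pow(54609, Rational(1, 2))) ≈ Mul(-9.5916, I)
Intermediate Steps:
Function('y')(q) = Pow(q, 2)
Function('Y')(R, x) = Add(36, Mul(R, Pow(x, 2))) (Function('Y')(R, x) = Add(Mul(Mul(R, x), x), 36) = Add(Mul(R, Pow(x, 2)), 36) = Add(36, Mul(R, Pow(x, 2))))
E = -268 (E = Mul(4, Add(Mul(10, Pow(-2, 2)), -107)) = Mul(4, Add(Mul(10, 4), -107)) = Mul(4, Add(40, -107)) = Mul(4, -67) = -268)
Mul(Pow(Add(23075, Function('Y')(-137, -220)), Rational(1, 2)), Pow(E, -1)) = Mul(Pow(Add(23075, Add(36, Mul(-137, Pow(-220, 2)))), Rational(1, 2)), Pow(-268, -1)) = Mul(Pow(Add(23075, Add(36, Mul(-137, 48400))), Rational(1, 2)), Rational(-1, 268)) = Mul(Pow(Add(23075, Add(36, -6630800)), Rational(1, 2)), Rational(-1, 268)) = Mul(Pow(Add(23075, -6630764), Rational(1, 2)), Rational(-1, 268)) = Mul(Pow(-6607689, Rational(1, 2)), Rational(-1, 268)) = Mul(Mul(11, I, Pow(54609, Rational(1, 2))), Rational(-1, 268)) = Mul(Rational(-11, 268), I, Pow(54609, Rational(1, 2)))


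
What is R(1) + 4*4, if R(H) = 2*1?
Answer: 18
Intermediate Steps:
R(H) = 2
R(1) + 4*4 = 2 + 4*4 = 2 + 16 = 18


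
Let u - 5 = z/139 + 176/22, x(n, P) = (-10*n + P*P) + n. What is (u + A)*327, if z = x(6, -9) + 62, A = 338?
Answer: 15983106/139 ≈ 1.1499e+5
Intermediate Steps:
x(n, P) = P² - 9*n (x(n, P) = (-10*n + P²) + n = (P² - 10*n) + n = P² - 9*n)
z = 89 (z = ((-9)² - 9*6) + 62 = (81 - 54) + 62 = 27 + 62 = 89)
u = 1896/139 (u = 5 + (89/139 + 176/22) = 5 + (89*(1/139) + 176*(1/22)) = 5 + (89/139 + 8) = 5 + 1201/139 = 1896/139 ≈ 13.640)
(u + A)*327 = (1896/139 + 338)*327 = (48878/139)*327 = 15983106/139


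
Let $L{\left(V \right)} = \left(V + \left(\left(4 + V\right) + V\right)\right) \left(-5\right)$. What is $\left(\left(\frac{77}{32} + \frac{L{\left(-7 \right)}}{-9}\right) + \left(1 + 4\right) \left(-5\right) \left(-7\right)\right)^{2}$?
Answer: $\frac{2339947129}{82944} \approx 28211.0$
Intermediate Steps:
$L{\left(V \right)} = -20 - 15 V$ ($L{\left(V \right)} = \left(V + \left(4 + 2 V\right)\right) \left(-5\right) = \left(4 + 3 V\right) \left(-5\right) = -20 - 15 V$)
$\left(\left(\frac{77}{32} + \frac{L{\left(-7 \right)}}{-9}\right) + \left(1 + 4\right) \left(-5\right) \left(-7\right)\right)^{2} = \left(\left(\frac{77}{32} + \frac{-20 - -105}{-9}\right) + \left(1 + 4\right) \left(-5\right) \left(-7\right)\right)^{2} = \left(\left(77 \cdot \frac{1}{32} + \left(-20 + 105\right) \left(- \frac{1}{9}\right)\right) + 5 \left(-5\right) \left(-7\right)\right)^{2} = \left(\left(\frac{77}{32} + 85 \left(- \frac{1}{9}\right)\right) - -175\right)^{2} = \left(\left(\frac{77}{32} - \frac{85}{9}\right) + 175\right)^{2} = \left(- \frac{2027}{288} + 175\right)^{2} = \left(\frac{48373}{288}\right)^{2} = \frac{2339947129}{82944}$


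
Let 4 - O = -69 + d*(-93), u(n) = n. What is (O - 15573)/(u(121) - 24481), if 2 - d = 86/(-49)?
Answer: 185597/298410 ≈ 0.62195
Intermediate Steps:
d = 184/49 (d = 2 - 86/(-49) = 2 - 86*(-1)/49 = 2 - 1*(-86/49) = 2 + 86/49 = 184/49 ≈ 3.7551)
O = 20689/49 (O = 4 - (-69 + (184/49)*(-93)) = 4 - (-69 - 17112/49) = 4 - 1*(-20493/49) = 4 + 20493/49 = 20689/49 ≈ 422.22)
(O - 15573)/(u(121) - 24481) = (20689/49 - 15573)/(121 - 24481) = -742388/49/(-24360) = -742388/49*(-1/24360) = 185597/298410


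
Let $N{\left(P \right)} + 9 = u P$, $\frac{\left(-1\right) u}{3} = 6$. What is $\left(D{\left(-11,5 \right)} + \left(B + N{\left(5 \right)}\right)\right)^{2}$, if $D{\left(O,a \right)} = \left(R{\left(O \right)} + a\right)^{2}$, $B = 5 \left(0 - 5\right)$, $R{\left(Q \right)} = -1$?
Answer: $11664$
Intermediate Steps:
$u = -18$ ($u = \left(-3\right) 6 = -18$)
$N{\left(P \right)} = -9 - 18 P$
$B = -25$ ($B = 5 \left(-5\right) = -25$)
$D{\left(O,a \right)} = \left(-1 + a\right)^{2}$
$\left(D{\left(-11,5 \right)} + \left(B + N{\left(5 \right)}\right)\right)^{2} = \left(\left(-1 + 5\right)^{2} - 124\right)^{2} = \left(4^{2} - 124\right)^{2} = \left(16 - 124\right)^{2} = \left(-108\right)^{2} = 11664$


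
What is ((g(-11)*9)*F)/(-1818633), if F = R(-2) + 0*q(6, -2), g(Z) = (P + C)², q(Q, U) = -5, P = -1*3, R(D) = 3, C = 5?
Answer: -36/606211 ≈ -5.9385e-5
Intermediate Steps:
P = -3
g(Z) = 4 (g(Z) = (-3 + 5)² = 2² = 4)
F = 3 (F = 3 + 0*(-5) = 3 + 0 = 3)
((g(-11)*9)*F)/(-1818633) = ((4*9)*3)/(-1818633) = (36*3)*(-1/1818633) = 108*(-1/1818633) = -36/606211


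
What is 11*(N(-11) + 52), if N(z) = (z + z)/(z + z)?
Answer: 583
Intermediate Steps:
N(z) = 1 (N(z) = (2*z)/((2*z)) = (2*z)*(1/(2*z)) = 1)
11*(N(-11) + 52) = 11*(1 + 52) = 11*53 = 583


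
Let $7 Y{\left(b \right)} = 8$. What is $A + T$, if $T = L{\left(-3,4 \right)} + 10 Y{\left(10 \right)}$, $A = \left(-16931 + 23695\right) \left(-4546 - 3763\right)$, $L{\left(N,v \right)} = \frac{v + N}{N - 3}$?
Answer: $- \frac{2360486719}{42} \approx -5.6202 \cdot 10^{7}$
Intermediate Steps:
$Y{\left(b \right)} = \frac{8}{7}$ ($Y{\left(b \right)} = \frac{1}{7} \cdot 8 = \frac{8}{7}$)
$L{\left(N,v \right)} = \frac{N + v}{-3 + N}$
$A = -56202076$ ($A = 6764 \left(-8309\right) = -56202076$)
$T = \frac{473}{42}$ ($T = \frac{-3 + 4}{-3 - 3} + 10 \cdot \frac{8}{7} = \frac{1}{-6} \cdot 1 + \frac{80}{7} = \left(- \frac{1}{6}\right) 1 + \frac{80}{7} = - \frac{1}{6} + \frac{80}{7} = \frac{473}{42} \approx 11.262$)
$A + T = -56202076 + \frac{473}{42} = - \frac{2360486719}{42}$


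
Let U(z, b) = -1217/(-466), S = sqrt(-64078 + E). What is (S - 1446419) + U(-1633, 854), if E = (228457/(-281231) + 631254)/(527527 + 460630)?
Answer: -674030037/466 + I*sqrt(4948606299553645199837078603)/277900381267 ≈ -1.4464e+6 + 253.14*I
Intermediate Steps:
E = 177527965217/277900381267 (E = (228457*(-1/281231) + 631254)/988157 = (-228457/281231 + 631254)*(1/988157) = (177527965217/281231)*(1/988157) = 177527965217/277900381267 ≈ 0.63882)
S = I*sqrt(4948606299553645199837078603)/277900381267 (S = sqrt(-64078 + 177527965217/277900381267) = sqrt(-17807123102861609/277900381267) = I*sqrt(4948606299553645199837078603)/277900381267 ≈ 253.14*I)
U(z, b) = 1217/466 (U(z, b) = -1217*(-1/466) = 1217/466)
(S - 1446419) + U(-1633, 854) = (I*sqrt(4948606299553645199837078603)/277900381267 - 1446419) + 1217/466 = (-1446419 + I*sqrt(4948606299553645199837078603)/277900381267) + 1217/466 = -674030037/466 + I*sqrt(4948606299553645199837078603)/277900381267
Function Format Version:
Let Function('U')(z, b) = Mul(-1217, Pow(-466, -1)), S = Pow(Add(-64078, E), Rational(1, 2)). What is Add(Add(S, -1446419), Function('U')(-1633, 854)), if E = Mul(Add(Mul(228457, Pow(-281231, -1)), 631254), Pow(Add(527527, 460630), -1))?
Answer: Add(Rational(-674030037, 466), Mul(Rational(1, 277900381267), I, Pow(4948606299553645199837078603, Rational(1, 2)))) ≈ Add(-1.4464e+6, Mul(253.14, I))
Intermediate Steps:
E = Rational(177527965217, 277900381267) (E = Mul(Add(Mul(228457, Rational(-1, 281231)), 631254), Pow(988157, -1)) = Mul(Add(Rational(-228457, 281231), 631254), Rational(1, 988157)) = Mul(Rational(177527965217, 281231), Rational(1, 988157)) = Rational(177527965217, 277900381267) ≈ 0.63882)
S = Mul(Rational(1, 277900381267), I, Pow(4948606299553645199837078603, Rational(1, 2))) (S = Pow(Add(-64078, Rational(177527965217, 277900381267)), Rational(1, 2)) = Pow(Rational(-17807123102861609, 277900381267), Rational(1, 2)) = Mul(Rational(1, 277900381267), I, Pow(4948606299553645199837078603, Rational(1, 2))) ≈ Mul(253.14, I))
Function('U')(z, b) = Rational(1217, 466) (Function('U')(z, b) = Mul(-1217, Rational(-1, 466)) = Rational(1217, 466))
Add(Add(S, -1446419), Function('U')(-1633, 854)) = Add(Add(Mul(Rational(1, 277900381267), I, Pow(4948606299553645199837078603, Rational(1, 2))), -1446419), Rational(1217, 466)) = Add(Add(-1446419, Mul(Rational(1, 277900381267), I, Pow(4948606299553645199837078603, Rational(1, 2)))), Rational(1217, 466)) = Add(Rational(-674030037, 466), Mul(Rational(1, 277900381267), I, Pow(4948606299553645199837078603, Rational(1, 2))))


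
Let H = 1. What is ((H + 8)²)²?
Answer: 6561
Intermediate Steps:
((H + 8)²)² = ((1 + 8)²)² = (9²)² = 81² = 6561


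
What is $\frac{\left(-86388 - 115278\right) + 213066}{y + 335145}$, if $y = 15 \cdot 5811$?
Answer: $\frac{380}{14077} \approx 0.026994$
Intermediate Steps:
$y = 87165$
$\frac{\left(-86388 - 115278\right) + 213066}{y + 335145} = \frac{\left(-86388 - 115278\right) + 213066}{87165 + 335145} = \frac{\left(-86388 - 115278\right) + 213066}{422310} = \left(-201666 + 213066\right) \frac{1}{422310} = 11400 \cdot \frac{1}{422310} = \frac{380}{14077}$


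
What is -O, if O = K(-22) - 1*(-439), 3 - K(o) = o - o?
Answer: -442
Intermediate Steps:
K(o) = 3 (K(o) = 3 - (o - o) = 3 - 1*0 = 3 + 0 = 3)
O = 442 (O = 3 - 1*(-439) = 3 + 439 = 442)
-O = -1*442 = -442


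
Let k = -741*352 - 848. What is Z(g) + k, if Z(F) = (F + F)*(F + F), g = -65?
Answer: -244780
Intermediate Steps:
Z(F) = 4*F² (Z(F) = (2*F)*(2*F) = 4*F²)
k = -261680 (k = -260832 - 848 = -261680)
Z(g) + k = 4*(-65)² - 261680 = 4*4225 - 261680 = 16900 - 261680 = -244780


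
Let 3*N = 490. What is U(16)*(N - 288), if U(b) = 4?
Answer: -1496/3 ≈ -498.67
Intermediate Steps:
N = 490/3 (N = (1/3)*490 = 490/3 ≈ 163.33)
U(16)*(N - 288) = 4*(490/3 - 288) = 4*(-374/3) = -1496/3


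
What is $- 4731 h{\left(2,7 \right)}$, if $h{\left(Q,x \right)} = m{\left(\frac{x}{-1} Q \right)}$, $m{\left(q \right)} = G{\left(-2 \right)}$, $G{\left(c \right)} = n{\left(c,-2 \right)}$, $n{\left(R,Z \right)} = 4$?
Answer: $-18924$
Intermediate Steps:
$G{\left(c \right)} = 4$
$m{\left(q \right)} = 4$
$h{\left(Q,x \right)} = 4$
$- 4731 h{\left(2,7 \right)} = \left(-4731\right) 4 = -18924$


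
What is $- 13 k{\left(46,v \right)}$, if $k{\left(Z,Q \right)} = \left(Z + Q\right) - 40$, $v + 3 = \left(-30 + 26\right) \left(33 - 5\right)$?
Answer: $1417$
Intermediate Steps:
$v = -115$ ($v = -3 + \left(-30 + 26\right) \left(33 - 5\right) = -3 - 112 = -115$)
$k{\left(Z,Q \right)} = -40 + Q + Z$ ($k{\left(Z,Q \right)} = \left(Q + Z\right) - 40 = -40 + Q + Z$)
$- 13 k{\left(46,v \right)} = - 13 \left(-40 - 115 + 46\right) = \left(-13\right) \left(-109\right) = 1417$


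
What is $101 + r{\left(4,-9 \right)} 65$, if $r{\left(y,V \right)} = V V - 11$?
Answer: $4651$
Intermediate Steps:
$r{\left(y,V \right)} = -11 + V^{2}$ ($r{\left(y,V \right)} = V^{2} - 11 = -11 + V^{2}$)
$101 + r{\left(4,-9 \right)} 65 = 101 + \left(-11 + \left(-9\right)^{2}\right) 65 = 101 + \left(-11 + 81\right) 65 = 101 + 70 \cdot 65 = 101 + 4550 = 4651$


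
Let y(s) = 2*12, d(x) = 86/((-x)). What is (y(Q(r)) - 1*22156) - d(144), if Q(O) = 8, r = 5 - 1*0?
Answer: -1593461/72 ≈ -22131.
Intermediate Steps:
r = 5 (r = 5 + 0 = 5)
d(x) = -86/x (d(x) = 86*(-1/x) = -86/x)
y(s) = 24
(y(Q(r)) - 1*22156) - d(144) = (24 - 1*22156) - (-86)/144 = (24 - 22156) - (-86)/144 = -22132 - 1*(-43/72) = -22132 + 43/72 = -1593461/72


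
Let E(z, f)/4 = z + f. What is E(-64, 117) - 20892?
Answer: -20680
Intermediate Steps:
E(z, f) = 4*f + 4*z (E(z, f) = 4*(z + f) = 4*(f + z) = 4*f + 4*z)
E(-64, 117) - 20892 = (4*117 + 4*(-64)) - 20892 = (468 - 256) - 20892 = 212 - 20892 = -20680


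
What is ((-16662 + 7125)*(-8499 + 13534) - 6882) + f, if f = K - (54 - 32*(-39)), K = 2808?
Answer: -48024171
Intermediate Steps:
f = 1506 (f = 2808 - (54 - 32*(-39)) = 2808 - (54 + 1248) = 2808 - 1*1302 = 2808 - 1302 = 1506)
((-16662 + 7125)*(-8499 + 13534) - 6882) + f = ((-16662 + 7125)*(-8499 + 13534) - 6882) + 1506 = (-9537*5035 - 6882) + 1506 = (-48018795 - 6882) + 1506 = -48025677 + 1506 = -48024171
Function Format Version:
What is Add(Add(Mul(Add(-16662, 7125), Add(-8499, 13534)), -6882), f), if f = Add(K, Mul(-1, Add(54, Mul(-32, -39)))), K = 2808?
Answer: -48024171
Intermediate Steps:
f = 1506 (f = Add(2808, Mul(-1, Add(54, Mul(-32, -39)))) = Add(2808, Mul(-1, Add(54, 1248))) = Add(2808, Mul(-1, 1302)) = Add(2808, -1302) = 1506)
Add(Add(Mul(Add(-16662, 7125), Add(-8499, 13534)), -6882), f) = Add(Add(Mul(Add(-16662, 7125), Add(-8499, 13534)), -6882), 1506) = Add(Add(Mul(-9537, 5035), -6882), 1506) = Add(Add(-48018795, -6882), 1506) = Add(-48025677, 1506) = -48024171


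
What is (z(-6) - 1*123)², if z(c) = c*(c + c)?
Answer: 2601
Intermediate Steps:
z(c) = 2*c² (z(c) = c*(2*c) = 2*c²)
(z(-6) - 1*123)² = (2*(-6)² - 1*123)² = (2*36 - 123)² = (72 - 123)² = (-51)² = 2601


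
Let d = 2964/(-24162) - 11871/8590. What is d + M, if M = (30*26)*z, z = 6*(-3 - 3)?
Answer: -971393442377/34591930 ≈ -28082.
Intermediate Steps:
z = -36 (z = 6*(-6) = -36)
M = -28080 (M = (30*26)*(-36) = 780*(-36) = -28080)
d = -52047977/34591930 (d = 2964*(-1/24162) - 11871*1/8590 = -494/4027 - 11871/8590 = -52047977/34591930 ≈ -1.5046)
d + M = -52047977/34591930 - 28080 = -971393442377/34591930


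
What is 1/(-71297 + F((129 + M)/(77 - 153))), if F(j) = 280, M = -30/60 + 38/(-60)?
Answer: -1/71017 ≈ -1.4081e-5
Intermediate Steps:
M = -17/15 (M = -30*1/60 + 38*(-1/60) = -½ - 19/30 = -17/15 ≈ -1.1333)
1/(-71297 + F((129 + M)/(77 - 153))) = 1/(-71297 + 280) = 1/(-71017) = -1/71017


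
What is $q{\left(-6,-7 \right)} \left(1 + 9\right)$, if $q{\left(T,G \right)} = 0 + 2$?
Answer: $20$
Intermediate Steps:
$q{\left(T,G \right)} = 2$
$q{\left(-6,-7 \right)} \left(1 + 9\right) = 2 \left(1 + 9\right) = 2 \cdot 10 = 20$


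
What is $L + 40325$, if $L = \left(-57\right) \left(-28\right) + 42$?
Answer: $41963$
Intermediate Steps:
$L = 1638$ ($L = 1596 + 42 = 1638$)
$L + 40325 = 1638 + 40325 = 41963$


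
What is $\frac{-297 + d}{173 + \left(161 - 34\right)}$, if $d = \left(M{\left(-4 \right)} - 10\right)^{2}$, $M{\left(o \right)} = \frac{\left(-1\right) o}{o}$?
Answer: $- \frac{44}{75} \approx -0.58667$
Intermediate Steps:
$M{\left(o \right)} = -1$
$d = 121$ ($d = \left(-1 - 10\right)^{2} = \left(-11\right)^{2} = 121$)
$\frac{-297 + d}{173 + \left(161 - 34\right)} = \frac{-297 + 121}{173 + \left(161 - 34\right)} = - \frac{176}{173 + \left(161 - 34\right)} = - \frac{176}{173 + 127} = - \frac{176}{300} = \left(-176\right) \frac{1}{300} = - \frac{44}{75}$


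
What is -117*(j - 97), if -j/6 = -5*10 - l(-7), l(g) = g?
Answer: -18837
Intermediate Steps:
j = 258 (j = -6*(-5*10 - 1*(-7)) = -6*(-50 + 7) = -6*(-43) = 258)
-117*(j - 97) = -117*(258 - 97) = -117*161 = -18837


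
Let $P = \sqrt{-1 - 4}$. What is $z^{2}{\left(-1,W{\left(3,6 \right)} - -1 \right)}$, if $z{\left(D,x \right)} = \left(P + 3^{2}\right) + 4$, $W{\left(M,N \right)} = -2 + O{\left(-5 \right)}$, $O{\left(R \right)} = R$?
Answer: $\left(13 + i \sqrt{5}\right)^{2} \approx 164.0 + 58.138 i$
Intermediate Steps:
$W{\left(M,N \right)} = -7$ ($W{\left(M,N \right)} = -2 - 5 = -7$)
$P = i \sqrt{5}$ ($P = \sqrt{-5} = i \sqrt{5} \approx 2.2361 i$)
$z{\left(D,x \right)} = 13 + i \sqrt{5}$ ($z{\left(D,x \right)} = \left(i \sqrt{5} + 3^{2}\right) + 4 = \left(i \sqrt{5} + 9\right) + 4 = \left(9 + i \sqrt{5}\right) + 4 = 13 + i \sqrt{5}$)
$z^{2}{\left(-1,W{\left(3,6 \right)} - -1 \right)} = \left(13 + i \sqrt{5}\right)^{2}$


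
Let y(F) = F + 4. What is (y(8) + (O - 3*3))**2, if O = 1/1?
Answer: 16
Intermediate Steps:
O = 1
y(F) = 4 + F
(y(8) + (O - 3*3))**2 = ((4 + 8) + (1 - 3*3))**2 = (12 + (1 - 9))**2 = (12 - 8)**2 = 4**2 = 16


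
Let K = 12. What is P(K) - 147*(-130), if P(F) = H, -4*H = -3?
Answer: 76443/4 ≈ 19111.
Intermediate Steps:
H = ¾ (H = -¼*(-3) = ¾ ≈ 0.75000)
P(F) = ¾
P(K) - 147*(-130) = ¾ - 147*(-130) = ¾ + 19110 = 76443/4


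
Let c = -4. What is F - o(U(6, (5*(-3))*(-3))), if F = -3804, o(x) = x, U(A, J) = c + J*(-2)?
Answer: -3710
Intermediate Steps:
U(A, J) = -4 - 2*J (U(A, J) = -4 + J*(-2) = -4 - 2*J)
F - o(U(6, (5*(-3))*(-3))) = -3804 - (-4 - 2*5*(-3)*(-3)) = -3804 - (-4 - (-30)*(-3)) = -3804 - (-4 - 2*45) = -3804 - (-4 - 90) = -3804 - 1*(-94) = -3804 + 94 = -3710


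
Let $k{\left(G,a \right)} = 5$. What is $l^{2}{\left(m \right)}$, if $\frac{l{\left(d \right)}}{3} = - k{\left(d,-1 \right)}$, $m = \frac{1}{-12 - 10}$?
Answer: $225$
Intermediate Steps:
$m = - \frac{1}{22}$ ($m = \frac{1}{-22} = - \frac{1}{22} \approx -0.045455$)
$l{\left(d \right)} = -15$ ($l{\left(d \right)} = 3 \left(\left(-1\right) 5\right) = 3 \left(-5\right) = -15$)
$l^{2}{\left(m \right)} = \left(-15\right)^{2} = 225$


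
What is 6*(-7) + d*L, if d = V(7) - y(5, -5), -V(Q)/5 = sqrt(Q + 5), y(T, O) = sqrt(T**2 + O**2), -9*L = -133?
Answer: -42 - 1330*sqrt(3)/9 - 665*sqrt(2)/9 ≈ -402.45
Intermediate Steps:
L = 133/9 (L = -1/9*(-133) = 133/9 ≈ 14.778)
y(T, O) = sqrt(O**2 + T**2)
V(Q) = -5*sqrt(5 + Q) (V(Q) = -5*sqrt(Q + 5) = -5*sqrt(5 + Q))
d = -10*sqrt(3) - 5*sqrt(2) (d = -5*sqrt(5 + 7) - sqrt((-5)**2 + 5**2) = -10*sqrt(3) - sqrt(25 + 25) = -10*sqrt(3) - sqrt(50) = -10*sqrt(3) - 5*sqrt(2) ≈ -24.392)
6*(-7) + d*L = 6*(-7) + (-10*sqrt(3) - 5*sqrt(2))*(133/9) = -42 + (-1330*sqrt(3)/9 - 665*sqrt(2)/9) = -42 - 1330*sqrt(3)/9 - 665*sqrt(2)/9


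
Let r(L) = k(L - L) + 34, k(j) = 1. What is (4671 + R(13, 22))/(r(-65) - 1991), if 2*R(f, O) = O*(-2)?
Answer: -4649/1956 ≈ -2.3768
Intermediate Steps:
R(f, O) = -O (R(f, O) = (O*(-2))/2 = (-2*O)/2 = -O)
r(L) = 35 (r(L) = 1 + 34 = 35)
(4671 + R(13, 22))/(r(-65) - 1991) = (4671 - 1*22)/(35 - 1991) = (4671 - 22)/(-1956) = 4649*(-1/1956) = -4649/1956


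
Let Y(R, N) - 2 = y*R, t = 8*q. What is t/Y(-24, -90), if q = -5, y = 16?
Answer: 20/191 ≈ 0.10471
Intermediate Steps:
t = -40 (t = 8*(-5) = -40)
Y(R, N) = 2 + 16*R
t/Y(-24, -90) = -40/(2 + 16*(-24)) = -40/(2 - 384) = -40/(-382) = -40*(-1/382) = 20/191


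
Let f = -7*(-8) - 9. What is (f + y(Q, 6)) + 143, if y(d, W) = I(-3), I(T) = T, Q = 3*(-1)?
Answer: 187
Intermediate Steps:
Q = -3
y(d, W) = -3
f = 47 (f = 56 - 9 = 47)
(f + y(Q, 6)) + 143 = (47 - 3) + 143 = 44 + 143 = 187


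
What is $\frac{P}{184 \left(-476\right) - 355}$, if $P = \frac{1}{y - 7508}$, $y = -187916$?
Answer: $\frac{1}{17185391136} \approx 5.8189 \cdot 10^{-11}$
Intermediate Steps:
$P = - \frac{1}{195424}$ ($P = \frac{1}{-187916 - 7508} = \frac{1}{-195424} = - \frac{1}{195424} \approx -5.1171 \cdot 10^{-6}$)
$\frac{P}{184 \left(-476\right) - 355} = - \frac{1}{195424 \left(184 \left(-476\right) - 355\right)} = - \frac{1}{195424 \left(-87584 - 355\right)} = - \frac{1}{195424 \left(-87939\right)} = \left(- \frac{1}{195424}\right) \left(- \frac{1}{87939}\right) = \frac{1}{17185391136}$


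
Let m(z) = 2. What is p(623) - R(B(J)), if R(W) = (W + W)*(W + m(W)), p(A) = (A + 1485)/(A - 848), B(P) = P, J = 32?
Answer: -491708/225 ≈ -2185.4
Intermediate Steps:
p(A) = (1485 + A)/(-848 + A)
R(W) = 2*W*(2 + W) (R(W) = (W + W)*(W + 2) = (2*W)*(2 + W) = 2*W*(2 + W))
p(623) - R(B(J)) = (1485 + 623)/(-848 + 623) - 2*32*(2 + 32) = 2108/(-225) - 2*32*34 = -1/225*2108 - 1*2176 = -2108/225 - 2176 = -491708/225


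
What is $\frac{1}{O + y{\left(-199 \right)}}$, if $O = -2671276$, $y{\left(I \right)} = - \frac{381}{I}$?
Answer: $- \frac{199}{531583543} \approx -3.7435 \cdot 10^{-7}$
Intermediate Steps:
$\frac{1}{O + y{\left(-199 \right)}} = \frac{1}{-2671276 - \frac{381}{-199}} = \frac{1}{-2671276 - - \frac{381}{199}} = \frac{1}{-2671276 + \frac{381}{199}} = \frac{1}{- \frac{531583543}{199}} = - \frac{199}{531583543}$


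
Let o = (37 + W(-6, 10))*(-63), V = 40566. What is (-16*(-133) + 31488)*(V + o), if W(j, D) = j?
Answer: 1298014608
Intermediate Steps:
o = -1953 (o = (37 - 6)*(-63) = 31*(-63) = -1953)
(-16*(-133) + 31488)*(V + o) = (-16*(-133) + 31488)*(40566 - 1953) = (2128 + 31488)*38613 = 33616*38613 = 1298014608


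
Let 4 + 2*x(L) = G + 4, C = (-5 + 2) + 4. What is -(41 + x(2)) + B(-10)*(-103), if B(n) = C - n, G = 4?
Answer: -1176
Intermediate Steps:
C = 1 (C = -3 + 4 = 1)
x(L) = 2 (x(L) = -2 + (4 + 4)/2 = -2 + (½)*8 = -2 + 4 = 2)
B(n) = 1 - n
-(41 + x(2)) + B(-10)*(-103) = -(41 + 2) + (1 - 1*(-10))*(-103) = -1*43 + (1 + 10)*(-103) = -43 + 11*(-103) = -43 - 1133 = -1176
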